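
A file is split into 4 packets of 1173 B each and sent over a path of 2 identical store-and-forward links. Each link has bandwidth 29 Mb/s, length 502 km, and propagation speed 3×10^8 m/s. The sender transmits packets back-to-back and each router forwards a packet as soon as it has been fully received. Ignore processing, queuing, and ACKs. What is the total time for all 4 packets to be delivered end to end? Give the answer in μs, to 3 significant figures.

Per-hop transmission t_tx = L/R = 9384/29000000 = 323.586 μs.
Per-hop propagation t_prop = 502000/300000000 = 1673.33 μs.
Pipeline fill: first packet needs 2·t_tx to clear all hops; remaining 3 packets each add one t_tx.
Total = (2+4-1)·t_tx + 2·t_prop = 5·323.586 + 2·1673.33 = 4960 μs.

4960 μs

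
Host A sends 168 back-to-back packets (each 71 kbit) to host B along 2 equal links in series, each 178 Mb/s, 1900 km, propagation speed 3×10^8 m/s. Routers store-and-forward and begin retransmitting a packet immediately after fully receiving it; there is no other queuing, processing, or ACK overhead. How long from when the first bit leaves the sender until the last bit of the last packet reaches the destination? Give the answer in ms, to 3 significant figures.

80.1 ms

Per-hop transmission t_tx = L/R = 71000/178000000 = 0.398876 ms.
Per-hop propagation t_prop = 1900000/300000000 = 6.33333 ms.
Pipeline fill: first packet needs 2·t_tx to clear all hops; remaining 167 packets each add one t_tx.
Total = (2+168-1)·t_tx + 2·t_prop = 169·0.398876 + 2·6.33333 = 80.1 ms.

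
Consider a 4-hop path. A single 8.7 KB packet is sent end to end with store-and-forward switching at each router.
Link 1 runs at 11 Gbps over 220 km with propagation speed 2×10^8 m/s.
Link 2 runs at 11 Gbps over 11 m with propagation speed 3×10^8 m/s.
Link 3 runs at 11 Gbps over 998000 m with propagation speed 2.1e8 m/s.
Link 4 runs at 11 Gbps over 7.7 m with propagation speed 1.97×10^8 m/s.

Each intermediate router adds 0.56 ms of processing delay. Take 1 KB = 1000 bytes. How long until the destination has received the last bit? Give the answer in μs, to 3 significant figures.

7560 μs

L = 69600 bits.
Transmission delay per hop = L/R = 69600/11000000000 = 6.32727 μs; 4 hops → 25.3091 μs.
Propagation delays (d/s per hop): 1100, 0.0366667, 4752.38, 0.0390863 μs; sum = 5852.46 μs.
Processing at 3 router(s): 3 × 0.56 ms = 1680 μs.
End-to-end = 7560 μs.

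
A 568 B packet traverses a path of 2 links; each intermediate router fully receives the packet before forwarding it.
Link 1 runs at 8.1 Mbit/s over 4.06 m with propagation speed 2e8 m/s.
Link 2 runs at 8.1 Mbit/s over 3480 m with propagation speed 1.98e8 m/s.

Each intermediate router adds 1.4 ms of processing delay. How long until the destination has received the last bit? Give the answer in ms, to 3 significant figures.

L = 568 × 8 = 4544 bits.
Transmission delay per hop = L/R = 4544/8100000 = 0.560988 ms; 2 hops → 1.12198 ms.
Propagation delays (d/s per hop): 2.03e-05, 0.0175758 ms; sum = 0.0175961 ms.
Processing at 1 router(s): 1 × 1.4 ms = 1.4 ms.
End-to-end = 2.54 ms.

2.54 ms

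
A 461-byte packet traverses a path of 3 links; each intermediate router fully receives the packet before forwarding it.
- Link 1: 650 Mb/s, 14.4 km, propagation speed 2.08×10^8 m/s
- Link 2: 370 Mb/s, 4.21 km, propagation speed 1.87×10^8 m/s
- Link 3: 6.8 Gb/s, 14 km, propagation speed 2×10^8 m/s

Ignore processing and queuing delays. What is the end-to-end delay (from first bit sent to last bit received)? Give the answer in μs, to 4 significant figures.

177.9 μs

L = 461 × 8 = 3688 bits.
Transmission delays (L/R per hop): 5.67385, 9.96757, 0.542353 μs; sum = 16.1838 μs.
Propagation delays (d/s per hop): 69.2308, 22.5134, 70 μs; sum = 161.744 μs.
End-to-end = 177.9 μs.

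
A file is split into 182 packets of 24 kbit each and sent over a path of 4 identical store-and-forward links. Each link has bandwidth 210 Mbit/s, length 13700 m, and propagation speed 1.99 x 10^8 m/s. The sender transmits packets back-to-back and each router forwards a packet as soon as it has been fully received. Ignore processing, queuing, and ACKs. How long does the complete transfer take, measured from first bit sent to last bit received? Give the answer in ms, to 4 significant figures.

Per-hop transmission t_tx = L/R = 24000/210000000 = 0.114286 ms.
Per-hop propagation t_prop = 13700/199000000 = 0.0688442 ms.
Pipeline fill: first packet needs 4·t_tx to clear all hops; remaining 181 packets each add one t_tx.
Total = (4+182-1)·t_tx + 4·t_prop = 185·0.114286 + 4·0.0688442 = 21.42 ms.

21.42 ms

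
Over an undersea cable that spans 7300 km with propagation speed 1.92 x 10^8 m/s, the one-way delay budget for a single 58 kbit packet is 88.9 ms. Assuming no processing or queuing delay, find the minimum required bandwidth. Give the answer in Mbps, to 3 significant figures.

Propagation delay = 7300000 / 192000000 = 38.0208 ms.
Transmission budget = 88.9 − 38.0208 = 50.8792 ms.
R ≥ L / t_tx = 58000 bits / 0.0508792 s = 1.14 Mbps.

1.14 Mbps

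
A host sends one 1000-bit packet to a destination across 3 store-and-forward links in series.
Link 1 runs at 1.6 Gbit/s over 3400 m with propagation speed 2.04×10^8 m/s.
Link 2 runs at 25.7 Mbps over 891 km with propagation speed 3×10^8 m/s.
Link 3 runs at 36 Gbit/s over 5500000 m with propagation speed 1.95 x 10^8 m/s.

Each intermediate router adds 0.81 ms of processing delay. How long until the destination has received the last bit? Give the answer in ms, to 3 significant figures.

Transmission delays (L/R per hop): 0.000625, 0.0389105, 2.77778e-05 ms; sum = 0.0395633 ms.
Propagation delays (d/s per hop): 0.0166667, 2.97, 28.2051 ms; sum = 31.1918 ms.
Processing at 2 router(s): 2 × 0.81 ms = 1.62 ms.
End-to-end = 32.9 ms.

32.9 ms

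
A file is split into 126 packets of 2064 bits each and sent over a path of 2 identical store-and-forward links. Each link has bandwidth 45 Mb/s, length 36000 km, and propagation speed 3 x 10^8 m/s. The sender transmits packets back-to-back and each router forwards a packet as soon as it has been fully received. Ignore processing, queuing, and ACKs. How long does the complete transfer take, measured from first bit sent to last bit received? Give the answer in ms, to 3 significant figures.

Per-hop transmission t_tx = L/R = 2064/45000000 = 0.0458667 ms.
Per-hop propagation t_prop = 36000000/300000000 = 120 ms.
Pipeline fill: first packet needs 2·t_tx to clear all hops; remaining 125 packets each add one t_tx.
Total = (2+126-1)·t_tx + 2·t_prop = 127·0.0458667 + 2·120 = 246 ms.

246 ms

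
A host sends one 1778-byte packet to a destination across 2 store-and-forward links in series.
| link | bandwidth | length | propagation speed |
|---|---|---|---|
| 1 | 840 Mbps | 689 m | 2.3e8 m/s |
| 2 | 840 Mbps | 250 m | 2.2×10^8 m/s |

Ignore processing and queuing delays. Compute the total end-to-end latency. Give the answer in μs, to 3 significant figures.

L = 1778 × 8 = 14224 bits.
Transmission delay per hop = L/R = 14224/840000000 = 16.9333 μs; 2 hops → 33.8667 μs.
Propagation delays (d/s per hop): 2.99565, 1.13636 μs; sum = 4.13202 μs.
End-to-end = 38.0 μs.

38.0 μs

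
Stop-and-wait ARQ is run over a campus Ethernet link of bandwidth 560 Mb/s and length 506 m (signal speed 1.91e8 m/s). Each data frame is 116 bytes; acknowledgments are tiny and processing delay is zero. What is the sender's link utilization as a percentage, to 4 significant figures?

t_tx = L/R = 928/560000000 = 1.65714e-06 s.
t_prop = 506/191000000 = 2.64921e-06 s; RTT = 5.29843e-06 s.
Cycle = t_tx + RTT = 6.95557e-06 s.
Utilization = t_tx / cycle = 1.65714e-06/6.95557e-06 = 23.82 %.

23.82 %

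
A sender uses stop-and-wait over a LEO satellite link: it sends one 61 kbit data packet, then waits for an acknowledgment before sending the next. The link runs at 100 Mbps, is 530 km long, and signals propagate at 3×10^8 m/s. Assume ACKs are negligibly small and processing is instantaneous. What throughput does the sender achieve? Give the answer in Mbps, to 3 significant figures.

14.7 Mbps

t_tx = L/R = 61000/100000000 = 0.00061 s.
t_prop = 530000/300000000 = 0.00176667 s; RTT = 0.00353333 s.
Cycle = t_tx + RTT = 0.00414333 s.
Throughput = L / cycle = 61000 / 0.00414333 = 14.7 Mbps.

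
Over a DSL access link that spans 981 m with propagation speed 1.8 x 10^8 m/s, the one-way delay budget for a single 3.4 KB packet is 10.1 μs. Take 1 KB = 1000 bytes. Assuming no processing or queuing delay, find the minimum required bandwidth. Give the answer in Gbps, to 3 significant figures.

L = 27200 bits.
Propagation delay = 981 / 180000000 = 5.45 μs.
Transmission budget = 10.1 − 5.45 = 4.65 μs.
R ≥ L / t_tx = 27200 bits / 4.65e-06 s = 5.85 Gbps.

5.85 Gbps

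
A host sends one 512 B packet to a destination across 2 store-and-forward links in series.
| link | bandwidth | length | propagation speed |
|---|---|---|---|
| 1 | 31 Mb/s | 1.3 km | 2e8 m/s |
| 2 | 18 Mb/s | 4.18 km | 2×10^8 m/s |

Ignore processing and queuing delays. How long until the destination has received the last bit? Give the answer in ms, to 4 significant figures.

L = 512 × 8 = 4096 bits.
Transmission delays (L/R per hop): 0.132129, 0.227556 ms; sum = 0.359685 ms.
Propagation delays (d/s per hop): 0.0065, 0.0209 ms; sum = 0.0274 ms.
End-to-end = 0.3871 ms.

0.3871 ms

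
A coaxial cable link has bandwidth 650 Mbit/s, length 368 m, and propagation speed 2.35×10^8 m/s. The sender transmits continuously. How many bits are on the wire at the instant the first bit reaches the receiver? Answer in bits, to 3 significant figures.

1020 bits

Propagation delay = 368 / 235000000 = 1.56596e-06 s.
BDP = R × t_prop = 650000000 × 1.56596e-06 = 1017.87 bits.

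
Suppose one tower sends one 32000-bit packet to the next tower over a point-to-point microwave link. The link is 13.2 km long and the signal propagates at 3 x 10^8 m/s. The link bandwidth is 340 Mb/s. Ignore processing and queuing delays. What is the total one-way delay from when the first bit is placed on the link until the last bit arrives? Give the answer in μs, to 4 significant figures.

Transmission delay = L/R = 32000 / 340000000 = 94.1176 μs.
Propagation delay = d/s = 13200 m / 300000000 m/s = 44 μs.
Total = 138.1 μs.

138.1 μs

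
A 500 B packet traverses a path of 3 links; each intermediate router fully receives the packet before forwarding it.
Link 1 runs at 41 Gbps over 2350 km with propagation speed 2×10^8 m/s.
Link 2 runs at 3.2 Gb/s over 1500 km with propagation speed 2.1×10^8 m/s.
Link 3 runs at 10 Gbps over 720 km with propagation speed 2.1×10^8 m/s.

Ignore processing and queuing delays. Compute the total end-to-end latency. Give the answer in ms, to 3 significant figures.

22.3 ms

L = 500 × 8 = 4000 bits.
Transmission delays (L/R per hop): 9.7561e-05, 0.00125, 0.0004 ms; sum = 0.00174756 ms.
Propagation delays (d/s per hop): 11.75, 7.14286, 3.42857 ms; sum = 22.3214 ms.
End-to-end = 22.3 ms.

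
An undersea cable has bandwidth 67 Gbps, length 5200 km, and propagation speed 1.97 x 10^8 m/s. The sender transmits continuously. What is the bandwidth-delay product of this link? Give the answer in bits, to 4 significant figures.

Propagation delay = 5200000 / 197000000 = 0.0263959 s.
BDP = R × t_prop = 67000000000 × 0.0263959 = 1768530000 bits.

1769000000 bits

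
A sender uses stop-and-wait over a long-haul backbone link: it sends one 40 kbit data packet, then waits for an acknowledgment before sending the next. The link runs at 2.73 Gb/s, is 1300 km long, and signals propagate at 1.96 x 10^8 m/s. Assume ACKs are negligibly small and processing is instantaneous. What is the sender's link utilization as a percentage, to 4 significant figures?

0.1103 %

t_tx = L/R = 40000/2730000000 = 1.4652e-05 s.
t_prop = 1300000/196000000 = 0.00663265 s; RTT = 0.0132653 s.
Cycle = t_tx + RTT = 0.01328 s.
Utilization = t_tx / cycle = 1.4652e-05/0.01328 = 0.1103 %.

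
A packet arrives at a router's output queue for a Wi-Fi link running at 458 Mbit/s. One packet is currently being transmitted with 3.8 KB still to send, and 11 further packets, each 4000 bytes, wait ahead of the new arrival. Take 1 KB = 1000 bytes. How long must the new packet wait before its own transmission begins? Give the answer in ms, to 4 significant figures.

Each queued packet: L/R = 32000/458000000 = 0.069869 ms.
11 queued → 0.768559 ms.
Plus remaining 30400 bits of current packet: 0.0663755 ms.
Queuing delay = 0.8349 ms.

0.8349 ms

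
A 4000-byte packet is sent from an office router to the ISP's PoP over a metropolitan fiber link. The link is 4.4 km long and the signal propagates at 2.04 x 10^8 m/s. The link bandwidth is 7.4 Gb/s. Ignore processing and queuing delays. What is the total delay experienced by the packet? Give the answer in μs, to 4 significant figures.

25.89 μs

L = 4000 × 8 = 32000 bits.
Transmission delay = L/R = 32000 / 7400000000 = 4.32432 μs.
Propagation delay = d/s = 4400 m / 204000000 m/s = 21.5686 μs.
Total = 25.89 μs.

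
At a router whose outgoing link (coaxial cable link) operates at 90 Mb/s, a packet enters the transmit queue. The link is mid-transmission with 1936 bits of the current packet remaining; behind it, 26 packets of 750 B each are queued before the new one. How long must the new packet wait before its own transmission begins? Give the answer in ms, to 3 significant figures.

1.75 ms

Each queued packet: L/R = 6000/90000000 = 0.0666667 ms.
26 queued → 1.73333 ms.
Plus remaining 1936 bits of current packet: 0.0215111 ms.
Queuing delay = 1.75 ms.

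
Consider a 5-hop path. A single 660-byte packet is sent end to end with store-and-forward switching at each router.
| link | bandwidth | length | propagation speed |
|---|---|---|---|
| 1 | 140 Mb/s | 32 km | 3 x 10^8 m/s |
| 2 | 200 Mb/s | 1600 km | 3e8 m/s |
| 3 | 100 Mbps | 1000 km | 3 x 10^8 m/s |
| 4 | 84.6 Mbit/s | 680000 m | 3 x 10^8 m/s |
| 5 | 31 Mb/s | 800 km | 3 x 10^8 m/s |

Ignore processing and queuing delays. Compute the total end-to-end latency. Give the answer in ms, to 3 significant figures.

L = 660 × 8 = 5280 bits.
Transmission delays (L/R per hop): 0.0377143, 0.0264, 0.0528, 0.0624113, 0.170323 ms; sum = 0.349648 ms.
Propagation delays (d/s per hop): 0.106667, 5.33333, 3.33333, 2.26667, 2.66667 ms; sum = 13.7067 ms.
End-to-end = 14.1 ms.

14.1 ms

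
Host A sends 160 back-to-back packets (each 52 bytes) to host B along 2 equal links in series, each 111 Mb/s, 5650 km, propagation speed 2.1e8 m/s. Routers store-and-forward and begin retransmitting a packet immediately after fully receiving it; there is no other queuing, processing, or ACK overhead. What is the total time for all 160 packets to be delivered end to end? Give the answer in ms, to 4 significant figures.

54.41 ms

Per-hop transmission t_tx = L/R = 416/111000000 = 0.00374775 ms.
Per-hop propagation t_prop = 5650000/210000000 = 26.9048 ms.
Pipeline fill: first packet needs 2·t_tx to clear all hops; remaining 159 packets each add one t_tx.
Total = (2+160-1)·t_tx + 2·t_prop = 161·0.00374775 + 2·26.9048 = 54.41 ms.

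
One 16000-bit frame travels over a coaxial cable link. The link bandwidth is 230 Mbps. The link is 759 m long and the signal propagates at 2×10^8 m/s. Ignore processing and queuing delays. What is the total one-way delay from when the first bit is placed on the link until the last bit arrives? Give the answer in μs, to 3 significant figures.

Transmission delay = L/R = 16000 / 230000000 = 69.5652 μs.
Propagation delay = d/s = 759 m / 200000000 m/s = 3.795 μs.
Total = 73.4 μs.

73.4 μs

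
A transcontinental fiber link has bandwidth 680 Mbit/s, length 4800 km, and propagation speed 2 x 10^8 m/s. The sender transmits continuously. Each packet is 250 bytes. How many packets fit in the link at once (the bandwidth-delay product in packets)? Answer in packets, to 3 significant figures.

8160 packets

Propagation delay = 4800000 / 200000000 = 0.024 s.
BDP = R × t_prop = 680000000 × 0.024 = 16320000 bits.
In packets of 2000 bits: 8160 packets.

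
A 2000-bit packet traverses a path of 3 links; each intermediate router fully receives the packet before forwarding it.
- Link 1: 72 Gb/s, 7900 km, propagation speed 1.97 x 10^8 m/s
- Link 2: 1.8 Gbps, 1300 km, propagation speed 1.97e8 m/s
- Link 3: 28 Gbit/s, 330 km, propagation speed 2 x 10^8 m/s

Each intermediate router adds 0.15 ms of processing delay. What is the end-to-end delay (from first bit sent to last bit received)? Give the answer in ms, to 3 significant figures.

48.7 ms

Transmission delays (L/R per hop): 2.77778e-05, 0.00111111, 7.14286e-05 ms; sum = 0.00121032 ms.
Propagation delays (d/s per hop): 40.1015, 6.59898, 1.65 ms; sum = 48.3505 ms.
Processing at 2 router(s): 2 × 0.15 ms = 0.3 ms.
End-to-end = 48.7 ms.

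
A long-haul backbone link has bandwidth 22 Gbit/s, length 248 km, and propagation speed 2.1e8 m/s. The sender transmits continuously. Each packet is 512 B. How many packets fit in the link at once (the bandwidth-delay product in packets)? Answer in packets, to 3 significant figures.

Propagation delay = 248000 / 210000000 = 0.00118095 s.
BDP = R × t_prop = 22000000000 × 0.00118095 = 25981000 bits.
In packets of 4096 bits: 6340 packets.

6340 packets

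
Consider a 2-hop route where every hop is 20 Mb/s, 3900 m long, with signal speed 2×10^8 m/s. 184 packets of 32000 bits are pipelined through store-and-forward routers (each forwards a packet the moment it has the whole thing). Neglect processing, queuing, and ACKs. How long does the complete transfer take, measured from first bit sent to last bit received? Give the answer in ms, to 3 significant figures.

296 ms

Per-hop transmission t_tx = L/R = 32000/20000000 = 1.6 ms.
Per-hop propagation t_prop = 3900/200000000 = 0.0195 ms.
Pipeline fill: first packet needs 2·t_tx to clear all hops; remaining 183 packets each add one t_tx.
Total = (2+184-1)·t_tx + 2·t_prop = 185·1.6 + 2·0.0195 = 296 ms.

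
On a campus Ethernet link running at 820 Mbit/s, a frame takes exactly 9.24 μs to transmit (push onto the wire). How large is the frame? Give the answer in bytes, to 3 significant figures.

L = R × t_tx = 820000000 b/s × 9.24e-06 s = 7576.8 bits.
In bytes: 7576.8 / 8 = 947 bytes.

947 bytes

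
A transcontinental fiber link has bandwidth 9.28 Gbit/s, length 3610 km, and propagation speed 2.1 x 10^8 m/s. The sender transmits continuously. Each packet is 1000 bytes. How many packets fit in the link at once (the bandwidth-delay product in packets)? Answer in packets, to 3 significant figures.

19900 packets

Propagation delay = 3610000 / 210000000 = 0.0171905 s.
BDP = R × t_prop = 9280000000 × 0.0171905 = 159528000 bits.
In packets of 8000 bits: 19900 packets.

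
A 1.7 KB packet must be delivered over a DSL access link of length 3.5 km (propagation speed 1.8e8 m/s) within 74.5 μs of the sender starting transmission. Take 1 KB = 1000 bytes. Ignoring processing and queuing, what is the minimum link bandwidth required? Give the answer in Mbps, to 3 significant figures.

L = 13600 bits.
Propagation delay = 3500 / 180000000 = 19.4444 μs.
Transmission budget = 74.5 − 19.4444 = 55.0556 μs.
R ≥ L / t_tx = 13600 bits / 5.50556e-05 s = 247 Mbps.

247 Mbps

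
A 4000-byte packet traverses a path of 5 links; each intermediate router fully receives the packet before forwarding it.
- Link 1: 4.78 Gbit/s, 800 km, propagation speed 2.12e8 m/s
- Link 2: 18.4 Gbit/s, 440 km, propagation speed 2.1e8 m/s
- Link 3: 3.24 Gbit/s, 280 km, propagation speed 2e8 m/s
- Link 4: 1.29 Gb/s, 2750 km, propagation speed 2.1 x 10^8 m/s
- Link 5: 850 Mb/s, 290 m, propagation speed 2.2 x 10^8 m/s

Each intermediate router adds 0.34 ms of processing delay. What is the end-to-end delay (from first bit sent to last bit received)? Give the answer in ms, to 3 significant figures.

21.8 ms

L = 4000 × 8 = 32000 bits.
Transmission delays (L/R per hop): 0.00669456, 0.00173913, 0.00987654, 0.0248062, 0.0376471 ms; sum = 0.0807635 ms.
Propagation delays (d/s per hop): 3.77358, 2.09524, 1.4, 13.0952, 0.00131818 ms; sum = 20.3654 ms.
Processing at 4 router(s): 4 × 0.34 ms = 1.36 ms.
End-to-end = 21.8 ms.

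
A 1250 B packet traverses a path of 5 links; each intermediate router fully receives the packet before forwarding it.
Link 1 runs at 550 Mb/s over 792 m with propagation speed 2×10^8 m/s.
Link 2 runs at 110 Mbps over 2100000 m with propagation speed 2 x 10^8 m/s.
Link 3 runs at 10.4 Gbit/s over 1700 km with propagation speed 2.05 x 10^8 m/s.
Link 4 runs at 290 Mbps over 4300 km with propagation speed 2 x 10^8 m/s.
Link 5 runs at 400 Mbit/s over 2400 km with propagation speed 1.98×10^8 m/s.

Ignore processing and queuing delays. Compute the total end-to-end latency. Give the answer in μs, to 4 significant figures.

L = 1250 × 8 = 10000 bits.
Transmission delays (L/R per hop): 18.1818, 90.9091, 0.961538, 34.4828, 25 μs; sum = 169.535 μs.
Propagation delays (d/s per hop): 3.96, 10500, 8292.68, 21500, 12121.2 μs; sum = 52417.9 μs.
End-to-end = 52590 μs.

52590 μs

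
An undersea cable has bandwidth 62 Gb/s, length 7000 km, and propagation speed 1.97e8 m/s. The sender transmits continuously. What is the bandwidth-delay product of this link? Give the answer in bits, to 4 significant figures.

2203000000 bits

Propagation delay = 7000000 / 197000000 = 0.035533 s.
BDP = R × t_prop = 62000000000 × 0.035533 = 2203050000 bits.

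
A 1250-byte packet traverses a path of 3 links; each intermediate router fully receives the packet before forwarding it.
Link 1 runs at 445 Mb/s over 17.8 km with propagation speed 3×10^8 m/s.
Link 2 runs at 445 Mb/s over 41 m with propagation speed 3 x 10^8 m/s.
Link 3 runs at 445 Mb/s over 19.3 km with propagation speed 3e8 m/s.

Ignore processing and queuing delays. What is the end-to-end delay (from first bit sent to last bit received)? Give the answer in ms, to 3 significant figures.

L = 1250 × 8 = 10000 bits.
Transmission delay per hop = L/R = 10000/445000000 = 0.0224719 ms; 3 hops → 0.0674157 ms.
Propagation delays (d/s per hop): 0.0593333, 0.000136667, 0.0643333 ms; sum = 0.123803 ms.
End-to-end = 0.191 ms.

0.191 ms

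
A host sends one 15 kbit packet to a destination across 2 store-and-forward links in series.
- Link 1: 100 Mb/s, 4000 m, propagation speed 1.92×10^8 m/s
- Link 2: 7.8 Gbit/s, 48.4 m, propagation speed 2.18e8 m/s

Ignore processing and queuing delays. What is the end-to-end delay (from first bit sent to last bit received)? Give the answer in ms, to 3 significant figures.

0.173 ms

L = 15000 bits.
Transmission delays (L/R per hop): 0.15, 0.00192308 ms; sum = 0.151923 ms.
Propagation delays (d/s per hop): 0.0208333, 0.000222018 ms; sum = 0.0210554 ms.
End-to-end = 0.173 ms.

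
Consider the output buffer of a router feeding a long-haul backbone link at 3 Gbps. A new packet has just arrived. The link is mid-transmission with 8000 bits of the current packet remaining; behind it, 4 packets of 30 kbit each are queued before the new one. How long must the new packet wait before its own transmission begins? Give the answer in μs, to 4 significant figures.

Each queued packet: L/R = 30000/3000000000 = 10 μs.
4 queued → 40 μs.
Plus remaining 8000 bits of current packet: 2.66667 μs.
Queuing delay = 42.67 μs.

42.67 μs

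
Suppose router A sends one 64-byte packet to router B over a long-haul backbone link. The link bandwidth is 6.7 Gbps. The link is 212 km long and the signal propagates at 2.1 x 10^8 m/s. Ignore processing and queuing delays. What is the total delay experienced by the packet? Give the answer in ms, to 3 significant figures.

L = 64 × 8 = 512 bits.
Transmission delay = L/R = 512 / 6700000000 = 7.64179e-05 ms.
Propagation delay = d/s = 212000 m / 210000000 m/s = 1.00952 ms.
Total = 1.01 ms.

1.01 ms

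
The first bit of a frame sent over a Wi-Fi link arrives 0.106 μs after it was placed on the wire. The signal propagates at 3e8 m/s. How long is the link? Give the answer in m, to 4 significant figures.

d = s × t_prop = 300000000 × 1.06e-07 = 31.80 m.

31.80 m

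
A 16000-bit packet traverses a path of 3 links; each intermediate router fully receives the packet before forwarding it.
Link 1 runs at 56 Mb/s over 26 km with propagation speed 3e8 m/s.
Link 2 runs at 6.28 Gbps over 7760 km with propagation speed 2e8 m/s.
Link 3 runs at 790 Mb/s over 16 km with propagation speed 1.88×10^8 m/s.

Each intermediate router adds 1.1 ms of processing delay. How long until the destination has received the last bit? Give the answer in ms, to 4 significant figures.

41.48 ms

Transmission delays (L/R per hop): 0.285714, 0.00254777, 0.0202532 ms; sum = 0.308515 ms.
Propagation delays (d/s per hop): 0.0866667, 38.8, 0.0851064 ms; sum = 38.9718 ms.
Processing at 2 router(s): 2 × 1.1 ms = 2.2 ms.
End-to-end = 41.48 ms.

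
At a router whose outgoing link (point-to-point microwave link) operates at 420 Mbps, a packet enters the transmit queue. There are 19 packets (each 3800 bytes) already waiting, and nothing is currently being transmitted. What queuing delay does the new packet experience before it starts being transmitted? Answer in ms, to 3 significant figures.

1.38 ms

Each queued packet: L/R = 30400/420000000 = 0.072381 ms.
19 queued → 1.37524 ms.
Queuing delay = 1.38 ms.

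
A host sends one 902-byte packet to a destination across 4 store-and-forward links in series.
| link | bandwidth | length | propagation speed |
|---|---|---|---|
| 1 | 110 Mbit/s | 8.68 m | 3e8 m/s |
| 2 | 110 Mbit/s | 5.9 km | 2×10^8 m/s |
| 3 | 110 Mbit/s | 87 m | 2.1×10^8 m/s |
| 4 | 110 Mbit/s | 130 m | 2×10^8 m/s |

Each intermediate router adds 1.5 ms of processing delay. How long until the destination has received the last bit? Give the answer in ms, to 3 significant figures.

4.79 ms

L = 902 × 8 = 7216 bits.
Transmission delay per hop = L/R = 7216/110000000 = 0.0656 ms; 4 hops → 0.2624 ms.
Propagation delays (d/s per hop): 2.89333e-05, 0.0295, 0.000414286, 0.00065 ms; sum = 0.0305932 ms.
Processing at 3 router(s): 3 × 1.5 ms = 4.5 ms.
End-to-end = 4.79 ms.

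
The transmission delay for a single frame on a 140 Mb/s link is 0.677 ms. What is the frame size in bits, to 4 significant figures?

94780 bits

L = R × t_tx = 140000000 b/s × 0.000677 s = 94780 bits.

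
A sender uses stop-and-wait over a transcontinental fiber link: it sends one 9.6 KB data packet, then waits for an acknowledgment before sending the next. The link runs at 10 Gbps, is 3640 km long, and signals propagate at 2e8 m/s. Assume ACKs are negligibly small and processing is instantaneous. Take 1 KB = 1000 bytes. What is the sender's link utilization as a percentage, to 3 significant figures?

0.0211 %

t_tx = L/R = 76800/10000000000 = 7.68e-06 s.
t_prop = 3640000/200000000 = 0.0182 s; RTT = 0.0364 s.
Cycle = t_tx + RTT = 0.0364077 s.
Utilization = t_tx / cycle = 7.68e-06/0.0364077 = 0.0211 %.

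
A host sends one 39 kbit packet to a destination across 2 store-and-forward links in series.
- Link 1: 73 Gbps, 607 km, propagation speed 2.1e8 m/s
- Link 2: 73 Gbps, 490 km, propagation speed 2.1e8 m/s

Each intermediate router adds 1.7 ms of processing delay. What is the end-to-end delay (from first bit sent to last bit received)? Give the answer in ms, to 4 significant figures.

L = 39000 bits.
Transmission delay per hop = L/R = 39000/73000000000 = 0.000534247 ms; 2 hops → 0.00106849 ms.
Propagation delays (d/s per hop): 2.89048, 2.33333 ms; sum = 5.22381 ms.
Processing at 1 router(s): 1 × 1.7 ms = 1.7 ms.
End-to-end = 6.925 ms.

6.925 ms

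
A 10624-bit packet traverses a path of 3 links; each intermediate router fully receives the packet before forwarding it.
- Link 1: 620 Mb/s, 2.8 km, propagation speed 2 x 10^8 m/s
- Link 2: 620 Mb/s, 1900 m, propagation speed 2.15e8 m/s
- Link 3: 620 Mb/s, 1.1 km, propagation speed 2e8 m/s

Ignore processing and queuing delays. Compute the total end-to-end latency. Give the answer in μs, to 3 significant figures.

79.7 μs

Transmission delay per hop = L/R = 10624/620000000 = 17.1355 μs; 3 hops → 51.4065 μs.
Propagation delays (d/s per hop): 14, 8.83721, 5.5 μs; sum = 28.3372 μs.
End-to-end = 79.7 μs.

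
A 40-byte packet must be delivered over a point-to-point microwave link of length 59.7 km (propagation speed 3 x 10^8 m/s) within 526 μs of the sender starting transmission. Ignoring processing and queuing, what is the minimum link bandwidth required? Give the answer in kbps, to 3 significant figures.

979 kbps

L = 320 bits.
Propagation delay = 59700 / 300000000 = 199 μs.
Transmission budget = 526 − 199 = 327 μs.
R ≥ L / t_tx = 320 bits / 0.000327 s = 979 kbps.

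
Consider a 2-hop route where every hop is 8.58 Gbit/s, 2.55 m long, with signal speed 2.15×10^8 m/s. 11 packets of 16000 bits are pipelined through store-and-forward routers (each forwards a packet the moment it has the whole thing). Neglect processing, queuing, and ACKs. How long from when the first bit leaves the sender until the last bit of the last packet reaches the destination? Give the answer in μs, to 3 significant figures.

Per-hop transmission t_tx = L/R = 16000/8580000000 = 1.8648 μs.
Per-hop propagation t_prop = 2.55/215000000 = 0.0118605 μs.
Pipeline fill: first packet needs 2·t_tx to clear all hops; remaining 10 packets each add one t_tx.
Total = (2+11-1)·t_tx + 2·t_prop = 12·1.8648 + 2·0.0118605 = 22.4 μs.

22.4 μs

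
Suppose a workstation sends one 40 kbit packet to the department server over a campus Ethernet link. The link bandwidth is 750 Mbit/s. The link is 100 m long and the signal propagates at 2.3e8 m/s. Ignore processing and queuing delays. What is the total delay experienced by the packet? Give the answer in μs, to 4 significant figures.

L = 40000 bits.
Transmission delay = L/R = 40000 / 750000000 = 53.3333 μs.
Propagation delay = d/s = 100 m / 2.3e+08 m/s = 0.434783 μs.
Total = 53.77 μs.

53.77 μs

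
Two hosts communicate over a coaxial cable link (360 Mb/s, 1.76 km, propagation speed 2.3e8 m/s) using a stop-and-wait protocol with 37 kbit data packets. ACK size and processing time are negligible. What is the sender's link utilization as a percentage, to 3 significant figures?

87.0 %

t_tx = L/R = 37000/360000000 = 0.000102778 s.
t_prop = 1760/2.3e+08 = 7.65217e-06 s; RTT = 1.53043e-05 s.
Cycle = t_tx + RTT = 0.000118082 s.
Utilization = t_tx / cycle = 0.000102778/0.000118082 = 87.0 %.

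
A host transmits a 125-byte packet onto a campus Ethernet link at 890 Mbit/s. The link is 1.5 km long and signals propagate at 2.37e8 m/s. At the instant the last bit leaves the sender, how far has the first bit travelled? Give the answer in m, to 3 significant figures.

t_tx = L/R = 1000/890000000 = 1.1236e-06 s.
Distance = s × t_tx = 237000000 × 1.1236e-06 = 266 m.

266 m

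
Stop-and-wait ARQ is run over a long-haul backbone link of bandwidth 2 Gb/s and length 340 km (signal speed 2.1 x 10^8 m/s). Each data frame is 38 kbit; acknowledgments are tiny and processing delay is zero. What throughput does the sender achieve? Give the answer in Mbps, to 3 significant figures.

11.7 Mbps

t_tx = L/R = 38000/2000000000 = 1.9e-05 s.
t_prop = 340000/210000000 = 0.00161905 s; RTT = 0.0032381 s.
Cycle = t_tx + RTT = 0.0032571 s.
Throughput = L / cycle = 38000 / 0.0032571 = 11.7 Mbps.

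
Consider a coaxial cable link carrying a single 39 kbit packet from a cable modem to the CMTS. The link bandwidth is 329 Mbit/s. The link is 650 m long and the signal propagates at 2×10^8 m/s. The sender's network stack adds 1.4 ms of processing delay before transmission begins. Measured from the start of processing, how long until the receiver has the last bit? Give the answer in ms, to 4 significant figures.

L = 39000 bits.
Transmission delay = L/R = 39000 / 329000000 = 0.118541 ms.
Propagation delay = d/s = 650 m / 200000000 m/s = 0.00325 ms.
Plus processing delay 1.4 ms = 1.4 ms.
Total = 1.522 ms.

1.522 ms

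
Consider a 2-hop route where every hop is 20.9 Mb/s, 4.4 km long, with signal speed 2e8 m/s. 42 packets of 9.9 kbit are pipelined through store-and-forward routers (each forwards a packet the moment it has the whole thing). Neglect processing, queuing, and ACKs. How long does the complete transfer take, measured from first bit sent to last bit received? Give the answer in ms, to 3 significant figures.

Per-hop transmission t_tx = L/R = 9900/20900000 = 0.473684 ms.
Per-hop propagation t_prop = 4400/200000000 = 0.022 ms.
Pipeline fill: first packet needs 2·t_tx to clear all hops; remaining 41 packets each add one t_tx.
Total = (2+42-1)·t_tx + 2·t_prop = 43·0.473684 + 2·0.022 = 20.4 ms.

20.4 ms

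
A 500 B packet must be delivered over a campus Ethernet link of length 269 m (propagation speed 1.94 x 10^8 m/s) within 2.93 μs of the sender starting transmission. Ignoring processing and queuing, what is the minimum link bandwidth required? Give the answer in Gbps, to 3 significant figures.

L = 4000 bits.
Propagation delay = 269 / 194000000 = 1.3866 μs.
Transmission budget = 2.93 − 1.3866 = 1.5434 μs.
R ≥ L / t_tx = 4000 bits / 1.5434e-06 s = 2.59 Gbps.

2.59 Gbps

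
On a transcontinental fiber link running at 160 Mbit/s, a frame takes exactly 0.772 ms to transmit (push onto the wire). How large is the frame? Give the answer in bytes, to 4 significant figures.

15440 bytes

L = R × t_tx = 160000000 b/s × 0.000772 s = 123520 bits.
In bytes: 123520 / 8 = 15440 bytes.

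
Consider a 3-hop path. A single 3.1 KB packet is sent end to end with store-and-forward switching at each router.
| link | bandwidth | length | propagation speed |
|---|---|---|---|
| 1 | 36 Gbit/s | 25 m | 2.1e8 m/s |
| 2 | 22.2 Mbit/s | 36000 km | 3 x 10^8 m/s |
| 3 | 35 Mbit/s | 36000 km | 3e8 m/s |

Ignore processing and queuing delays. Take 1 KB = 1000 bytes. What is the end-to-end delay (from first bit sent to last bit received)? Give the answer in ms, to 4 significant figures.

241.8 ms

L = 24800 bits.
Transmission delays (L/R per hop): 0.000688889, 1.11712, 0.708571 ms; sum = 1.82638 ms.
Propagation delays (d/s per hop): 0.000119048, 120, 120 ms; sum = 240 ms.
End-to-end = 241.8 ms.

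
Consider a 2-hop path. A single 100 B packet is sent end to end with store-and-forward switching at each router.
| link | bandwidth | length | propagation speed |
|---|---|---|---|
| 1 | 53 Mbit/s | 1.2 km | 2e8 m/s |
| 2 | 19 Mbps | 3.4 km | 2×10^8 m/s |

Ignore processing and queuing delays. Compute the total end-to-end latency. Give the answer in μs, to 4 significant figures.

L = 100 × 8 = 800 bits.
Transmission delays (L/R per hop): 15.0943, 42.1053 μs; sum = 57.1996 μs.
Propagation delays (d/s per hop): 6, 17 μs; sum = 23 μs.
End-to-end = 80.20 μs.

80.20 μs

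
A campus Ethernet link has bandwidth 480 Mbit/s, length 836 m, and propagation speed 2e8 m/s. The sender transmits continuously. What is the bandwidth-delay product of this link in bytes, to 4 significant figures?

Propagation delay = 836 / 200000000 = 4.18e-06 s.
BDP = R × t_prop = 480000000 × 4.18e-06 = 2006.4 bits.
In bytes: 2006.4/8 = 250.8 bytes.

250.8 bytes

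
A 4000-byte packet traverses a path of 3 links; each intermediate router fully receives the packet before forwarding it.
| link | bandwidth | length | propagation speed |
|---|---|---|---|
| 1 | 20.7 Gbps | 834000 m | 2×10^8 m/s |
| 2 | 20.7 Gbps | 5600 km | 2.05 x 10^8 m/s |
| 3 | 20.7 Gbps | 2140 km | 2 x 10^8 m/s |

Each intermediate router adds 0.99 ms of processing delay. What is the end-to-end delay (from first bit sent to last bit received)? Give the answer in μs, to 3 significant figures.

L = 4000 × 8 = 32000 bits.
Transmission delay per hop = L/R = 32000/20700000000 = 1.54589 μs; 3 hops → 4.63768 μs.
Propagation delays (d/s per hop): 4170, 27317.1, 10700 μs; sum = 42187.1 μs.
Processing at 2 router(s): 2 × 0.99 ms = 1980 μs.
End-to-end = 44200 μs.

44200 μs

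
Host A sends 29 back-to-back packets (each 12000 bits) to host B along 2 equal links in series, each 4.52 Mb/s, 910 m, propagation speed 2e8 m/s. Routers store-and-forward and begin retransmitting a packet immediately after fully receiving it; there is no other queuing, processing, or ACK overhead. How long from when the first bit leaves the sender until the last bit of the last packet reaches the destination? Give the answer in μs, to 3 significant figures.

Per-hop transmission t_tx = L/R = 12000/4520000 = 2654.87 μs.
Per-hop propagation t_prop = 910/200000000 = 4.55 μs.
Pipeline fill: first packet needs 2·t_tx to clear all hops; remaining 28 packets each add one t_tx.
Total = (2+29-1)·t_tx + 2·t_prop = 30·2654.87 + 2·4.55 = 79700 μs.

79700 μs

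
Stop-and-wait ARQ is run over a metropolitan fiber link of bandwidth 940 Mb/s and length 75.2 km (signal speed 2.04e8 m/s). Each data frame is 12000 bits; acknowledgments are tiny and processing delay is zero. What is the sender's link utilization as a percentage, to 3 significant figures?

t_tx = L/R = 12000/940000000 = 1.2766e-05 s.
t_prop = 75200/204000000 = 0.000368627 s; RTT = 0.000737255 s.
Cycle = t_tx + RTT = 0.000750021 s.
Utilization = t_tx / cycle = 1.2766e-05/0.000750021 = 1.70 %.

1.70 %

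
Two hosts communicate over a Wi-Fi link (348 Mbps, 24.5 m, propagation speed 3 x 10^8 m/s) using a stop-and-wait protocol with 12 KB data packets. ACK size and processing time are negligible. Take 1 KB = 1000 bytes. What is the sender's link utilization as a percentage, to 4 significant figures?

t_tx = L/R = 96000/348000000 = 0.000275862 s.
t_prop = 24.5/300000000 = 8.16667e-08 s; RTT = 1.63333e-07 s.
Cycle = t_tx + RTT = 0.000276025 s.
Utilization = t_tx / cycle = 0.000275862/0.000276025 = 99.94 %.

99.94 %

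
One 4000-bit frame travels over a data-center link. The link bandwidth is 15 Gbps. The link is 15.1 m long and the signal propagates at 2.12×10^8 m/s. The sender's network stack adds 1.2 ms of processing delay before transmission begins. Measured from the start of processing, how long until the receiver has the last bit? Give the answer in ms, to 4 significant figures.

1.200 ms

Transmission delay = L/R = 4000 / 15000000000 = 0.000266667 ms.
Propagation delay = d/s = 15.1 m / 212000000 m/s = 7.12264e-05 ms.
Plus processing delay 1.2 ms = 1.2 ms.
Total = 1.200 ms.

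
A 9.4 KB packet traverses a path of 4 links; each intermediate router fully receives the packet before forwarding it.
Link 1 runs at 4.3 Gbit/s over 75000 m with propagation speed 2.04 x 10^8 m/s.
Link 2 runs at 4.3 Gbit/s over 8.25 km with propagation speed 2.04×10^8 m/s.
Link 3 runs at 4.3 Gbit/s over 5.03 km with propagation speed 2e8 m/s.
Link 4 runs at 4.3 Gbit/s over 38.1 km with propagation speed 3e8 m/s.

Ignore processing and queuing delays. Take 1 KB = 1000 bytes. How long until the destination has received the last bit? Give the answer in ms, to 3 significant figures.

L = 75200 bits.
Transmission delay per hop = L/R = 75200/4300000000 = 0.0174884 ms; 4 hops → 0.0699535 ms.
Propagation delays (d/s per hop): 0.367647, 0.0404412, 0.02515, 0.127 ms; sum = 0.560238 ms.
End-to-end = 0.630 ms.

0.630 ms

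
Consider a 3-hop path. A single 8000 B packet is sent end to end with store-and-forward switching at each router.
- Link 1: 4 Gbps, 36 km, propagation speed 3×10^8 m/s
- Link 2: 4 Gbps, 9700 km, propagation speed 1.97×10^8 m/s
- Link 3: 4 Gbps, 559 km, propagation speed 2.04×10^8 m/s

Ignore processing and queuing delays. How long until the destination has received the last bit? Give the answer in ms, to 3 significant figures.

L = 8000 × 8 = 64000 bits.
Transmission delay per hop = L/R = 64000/4000000000 = 0.016 ms; 3 hops → 0.048 ms.
Propagation delays (d/s per hop): 0.12, 49.2386, 2.7402 ms; sum = 52.0988 ms.
End-to-end = 52.1 ms.

52.1 ms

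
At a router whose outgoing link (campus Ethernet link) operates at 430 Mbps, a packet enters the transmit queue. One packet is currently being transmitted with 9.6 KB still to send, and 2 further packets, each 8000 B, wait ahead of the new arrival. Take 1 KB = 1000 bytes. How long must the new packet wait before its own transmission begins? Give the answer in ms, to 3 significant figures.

0.476 ms

Each queued packet: L/R = 64000/430000000 = 0.148837 ms.
2 queued → 0.297674 ms.
Plus remaining 76800 bits of current packet: 0.178605 ms.
Queuing delay = 0.476 ms.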